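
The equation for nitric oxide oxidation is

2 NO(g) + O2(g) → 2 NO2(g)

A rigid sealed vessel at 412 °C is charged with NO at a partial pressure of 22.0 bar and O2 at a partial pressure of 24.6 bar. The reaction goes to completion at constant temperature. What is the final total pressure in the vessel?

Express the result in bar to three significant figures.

35.6 bar

At constant V, partial pressures at 412 °C are proportional to moles, so apply stoichiometry directly to pressures.
P(O2) required for 22.0 bar of NO = (1/2) × 22.0 = 11.00 bar; available 24.6 bar, so NO is limiting.
P(O2) remaining = 24.6 − (1/2) × 22.0 = 13.60 bar
P(gaseous products) = (2)/2 × 22.0 = 22.00 bar
P_total at 412 °C = 13.60 + 22.00 = 35.60 bar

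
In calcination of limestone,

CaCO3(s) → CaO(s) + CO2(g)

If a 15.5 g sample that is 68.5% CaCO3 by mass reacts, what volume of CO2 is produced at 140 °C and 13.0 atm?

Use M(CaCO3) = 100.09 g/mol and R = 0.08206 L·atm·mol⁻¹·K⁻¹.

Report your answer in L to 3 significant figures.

mass of CaCO3 = 15.5 × 68.5/100 = 10.62 g
n(CaCO3) = 10.62 / 100.09 = 0.1061 mol
n(CO2) = (1/1) × 0.1061 = 0.1061 mol
V = nRT/P = 0.1061 × 0.08206 × 413.15 / 13.0 = 0.2767 L

0.277 L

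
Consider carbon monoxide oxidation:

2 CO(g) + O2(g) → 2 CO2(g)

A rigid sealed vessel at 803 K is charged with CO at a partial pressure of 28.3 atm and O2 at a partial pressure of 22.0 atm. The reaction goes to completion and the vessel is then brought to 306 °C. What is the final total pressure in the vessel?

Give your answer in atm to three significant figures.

26.1 atm

At constant V, partial pressures at 803 K are proportional to moles, so apply stoichiometry directly to pressures.
P(O2) required for 28.3 atm of CO = (1/2) × 28.3 = 14.15 atm; available 22.0 atm, so CO is limiting.
P(O2) remaining = 22.0 − (1/2) × 28.3 = 7.850 atm
P(gaseous products) = (2)/2 × 28.3 = 28.30 atm
P_total at 803 K = 7.850 + 28.30 = 36.15 atm
Scaling to 306 °C: P = 36.15 × 579.15/803 = 26.07 atm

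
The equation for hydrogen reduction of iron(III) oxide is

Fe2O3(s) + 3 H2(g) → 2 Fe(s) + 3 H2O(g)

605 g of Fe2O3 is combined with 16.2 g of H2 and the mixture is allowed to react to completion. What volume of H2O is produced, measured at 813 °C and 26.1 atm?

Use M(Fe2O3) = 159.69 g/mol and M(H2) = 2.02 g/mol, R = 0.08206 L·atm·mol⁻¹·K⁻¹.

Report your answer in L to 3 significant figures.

27.4 L

n(Fe2O3) = 605 / 159.69 = 3.789 mol
n(H2) = 16.2 / 2.02 = 8.020 mol
For 3.789 mol Fe2O3, stoichiometry requires (3/1) × 3.789 = 11.37 mol H2; 8.020 mol is available, so H2 is limiting.
n(H2O) = (3/3) × 8.020 = 8.020 mol
V(H2O) = nRT/P = 8.020 × 0.08206 × 1086.15 / 26.1 = 27.39 L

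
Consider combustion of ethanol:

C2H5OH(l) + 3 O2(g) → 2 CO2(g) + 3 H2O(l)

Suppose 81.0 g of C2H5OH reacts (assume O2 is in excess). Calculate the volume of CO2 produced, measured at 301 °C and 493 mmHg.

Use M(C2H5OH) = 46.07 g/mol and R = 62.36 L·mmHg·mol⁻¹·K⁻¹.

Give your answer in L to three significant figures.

n(C2H5OH) = 81.00 / 46.07 = 1.758 mol
n(CO2) = (2/1) × 1.758 = 3.516 mol
V = nRT/P = 3.516 × 62.36 × 574.15 / 493 = 255.3 L

255 L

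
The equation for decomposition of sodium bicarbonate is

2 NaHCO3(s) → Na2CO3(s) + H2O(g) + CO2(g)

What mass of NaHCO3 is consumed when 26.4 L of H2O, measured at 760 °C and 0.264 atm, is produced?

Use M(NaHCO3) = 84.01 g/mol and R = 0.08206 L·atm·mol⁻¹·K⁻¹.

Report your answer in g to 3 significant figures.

n(H2O) = PV/RT = (0.264 × 26.4) / (0.08206 × 1033.15) = 0.08221 mol
n(NaHCO3) = (2/1) × 0.08221 = 0.1644 mol
m(NaHCO3) = 0.1644 × 84.01 = 13.81 g

13.8 g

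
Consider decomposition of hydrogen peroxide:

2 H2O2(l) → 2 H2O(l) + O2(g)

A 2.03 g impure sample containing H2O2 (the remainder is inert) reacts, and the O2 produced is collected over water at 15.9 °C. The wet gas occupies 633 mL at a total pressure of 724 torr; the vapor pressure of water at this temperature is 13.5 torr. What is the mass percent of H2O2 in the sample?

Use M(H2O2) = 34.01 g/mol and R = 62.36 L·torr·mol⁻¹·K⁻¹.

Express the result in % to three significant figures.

83.6 %

P(O2) = 724 − 13.5 = 710.5 torr
n(O2) = PV/RT = (710.5 × 0.6330) / (62.36 × 289.05) = 0.02495 mol
n(H2O2) = (2/1) × 0.02495 = 0.04990 mol
m(H2O2) = 0.04990 × 34.01 = 1.697 g
%H2O2 = 1.697 / 2.03 × 100 = 83.60%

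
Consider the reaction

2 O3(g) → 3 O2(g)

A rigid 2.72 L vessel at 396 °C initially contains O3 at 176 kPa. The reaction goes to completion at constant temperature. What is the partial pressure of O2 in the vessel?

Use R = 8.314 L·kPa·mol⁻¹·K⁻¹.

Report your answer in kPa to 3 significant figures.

264 kPa

n(O3)₀ = PV/RT = (176 × 2.72) / (8.314 × 669.15) = 0.08605 mol
n(O2) = (3/2) × 0.08605 = 0.1291 mol
P(O2) = nRT/V = 0.1291 × 8.314 × 669.15 / 2.72 = 264.1 kPa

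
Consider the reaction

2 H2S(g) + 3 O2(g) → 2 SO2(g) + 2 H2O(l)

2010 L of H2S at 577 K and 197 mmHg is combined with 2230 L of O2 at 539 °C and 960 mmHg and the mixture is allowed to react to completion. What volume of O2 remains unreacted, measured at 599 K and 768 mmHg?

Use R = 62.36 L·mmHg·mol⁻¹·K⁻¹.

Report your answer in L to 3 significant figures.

1250 L

n(H2S) = PV/RT = (197 × 2010) / (62.36 × 577) = 11.00 mol
n(O2) = PV/RT = (960 × 2230) / (62.36 × 812.15) = 42.27 mol
For 11.00 mol H2S, stoichiometry requires (3/2) × 11.00 = 16.50 mol O2; 42.27 mol is available, so H2S is limiting.
n(O2) consumed = (3/2) × 11.00 = 16.50 mol; remaining = 42.27 − 16.50 = 25.77 mol
V(O2) = nRT/P = 25.77 × 62.36 × 599 / 768 = 1253 L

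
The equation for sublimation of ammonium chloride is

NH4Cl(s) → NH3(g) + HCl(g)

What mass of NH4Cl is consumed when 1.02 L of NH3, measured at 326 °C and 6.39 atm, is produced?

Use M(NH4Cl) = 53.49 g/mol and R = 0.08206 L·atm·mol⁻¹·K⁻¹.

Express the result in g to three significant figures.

7.09 g

n(NH3) = PV/RT = (6.39 × 1.02) / (0.08206 × 599.15) = 0.1326 mol
n(NH4Cl) = (1/1) × 0.1326 = 0.1326 mol
m(NH4Cl) = 0.1326 × 53.49 = 7.093 g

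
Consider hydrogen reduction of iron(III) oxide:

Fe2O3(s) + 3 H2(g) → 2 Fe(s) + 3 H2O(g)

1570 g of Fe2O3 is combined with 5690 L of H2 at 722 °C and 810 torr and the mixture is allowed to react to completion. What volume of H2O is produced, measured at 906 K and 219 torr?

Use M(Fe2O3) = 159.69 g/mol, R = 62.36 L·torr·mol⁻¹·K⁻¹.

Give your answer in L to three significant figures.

7610 L

n(Fe2O3) = 1570 / 159.69 = 9.832 mol
n(H2) = PV/RT = (810 × 5690) / (62.36 × 995.15) = 74.27 mol
For 9.832 mol Fe2O3, stoichiometry requires (3/1) × 9.832 = 29.50 mol H2; 74.27 mol is available, so Fe2O3 is limiting.
n(H2O) = (3/1) × 9.832 = 29.50 mol
V(H2O) = nRT/P = 29.50 × 62.36 × 906 / 219 = 7610 L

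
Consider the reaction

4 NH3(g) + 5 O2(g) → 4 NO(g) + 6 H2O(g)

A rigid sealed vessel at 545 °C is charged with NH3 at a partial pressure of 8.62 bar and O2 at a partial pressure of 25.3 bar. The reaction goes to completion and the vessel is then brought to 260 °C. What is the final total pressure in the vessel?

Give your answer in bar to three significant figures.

23.5 bar

Because the vessel is rigid and T is held at 545 °C, work the stoichiometry in partial pressures (P_i = n_iRT/V).
P(O2) required for 8.62 bar of NH3 = (5/4) × 8.62 = 10.77 bar; available 25.3 bar, so NH3 is limiting.
P(O2) remaining = 25.3 − (5/4) × 8.62 = 14.53 bar
P(gaseous products) = (4+6)/4 × 8.62 = 21.55 bar
P_total at 545 °C = 14.53 + 21.55 = 36.08 bar
Scaling to 260 °C: P = 36.08 × 533.15/818.15 = 23.51 bar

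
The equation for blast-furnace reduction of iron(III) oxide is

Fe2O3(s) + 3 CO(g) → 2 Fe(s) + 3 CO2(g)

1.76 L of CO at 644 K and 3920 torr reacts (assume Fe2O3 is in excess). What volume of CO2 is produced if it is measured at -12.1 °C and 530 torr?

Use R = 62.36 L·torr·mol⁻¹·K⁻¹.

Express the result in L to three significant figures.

5.28 L

n(CO) = PV/RT = (3920 × 1.76) / (62.36 × 644) = 0.1718 mol
n(CO2) = (3/3) × 0.1718 = 0.1718 mol
V = nRT/P = 0.1718 × 62.36 × 261.05 / 530 = 5.277 L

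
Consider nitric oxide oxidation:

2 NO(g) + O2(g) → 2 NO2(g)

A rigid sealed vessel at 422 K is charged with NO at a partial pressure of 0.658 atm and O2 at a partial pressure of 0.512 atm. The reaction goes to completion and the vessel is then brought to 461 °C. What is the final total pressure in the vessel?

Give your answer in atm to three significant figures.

Because the vessel is rigid and T is held at 422 K, work the stoichiometry in partial pressures (P_i = n_iRT/V).
P(O2) required for 0.658 atm of NO = (1/2) × 0.658 = 0.3290 atm; available 0.512 atm, so NO is limiting.
P(O2) remaining = 0.512 − (1/2) × 0.658 = 0.1830 atm
P(gaseous products) = (2)/2 × 0.658 = 0.6580 atm
P_total at 422 K = 0.1830 + 0.6580 = 0.8410 atm
Scaling to 461 °C: P = 0.8410 × 734.15/422 = 1.463 atm

1.46 atm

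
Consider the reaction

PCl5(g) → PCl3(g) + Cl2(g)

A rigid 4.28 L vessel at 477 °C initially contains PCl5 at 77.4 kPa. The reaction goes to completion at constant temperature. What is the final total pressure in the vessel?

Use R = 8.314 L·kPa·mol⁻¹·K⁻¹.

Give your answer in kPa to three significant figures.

155 kPa

At constant T and V, P ∝ n(gas): 1 mol gas → 2 mol gas.
P_final = (2/1) × 77.4 = 154.8 kPa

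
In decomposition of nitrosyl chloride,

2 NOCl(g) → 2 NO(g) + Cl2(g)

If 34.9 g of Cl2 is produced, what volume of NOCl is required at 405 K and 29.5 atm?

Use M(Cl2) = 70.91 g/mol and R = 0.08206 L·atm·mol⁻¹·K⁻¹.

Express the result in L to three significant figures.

1.11 L

n(Cl2) = 34.90 / 70.91 = 0.4922 mol
n(NOCl) = (2/1) × 0.4922 = 0.9844 mol
V = nRT/P = 0.9844 × 0.08206 × 405 / 29.5 = 1.109 L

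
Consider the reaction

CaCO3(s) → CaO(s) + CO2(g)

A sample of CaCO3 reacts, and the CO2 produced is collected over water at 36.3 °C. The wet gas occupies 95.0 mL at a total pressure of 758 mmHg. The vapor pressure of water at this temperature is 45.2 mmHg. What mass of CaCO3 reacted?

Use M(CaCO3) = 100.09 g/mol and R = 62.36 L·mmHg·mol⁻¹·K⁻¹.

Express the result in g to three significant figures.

0.351 g

P(CO2) = 758 − 45.2 = 712.8 mmHg
n(CO2) = PV/RT = (712.8 × 0.09500) / (62.36 × 309.45) = 0.003509 mol
n(CaCO3) = (1/1) × 0.003509 = 0.003509 mol
m(CaCO3) = 0.003509 × 100.09 = 0.3512 g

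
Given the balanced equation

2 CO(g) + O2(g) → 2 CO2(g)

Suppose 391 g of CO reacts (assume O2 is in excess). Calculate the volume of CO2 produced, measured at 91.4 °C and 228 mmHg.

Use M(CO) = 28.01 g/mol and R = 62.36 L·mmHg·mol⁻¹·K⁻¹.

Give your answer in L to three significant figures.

1390 L

n(CO) = 391.0 / 28.01 = 13.96 mol
n(CO2) = (2/2) × 13.96 = 13.96 mol
V = nRT/P = 13.96 × 62.36 × 364.55 / 228 = 1392 L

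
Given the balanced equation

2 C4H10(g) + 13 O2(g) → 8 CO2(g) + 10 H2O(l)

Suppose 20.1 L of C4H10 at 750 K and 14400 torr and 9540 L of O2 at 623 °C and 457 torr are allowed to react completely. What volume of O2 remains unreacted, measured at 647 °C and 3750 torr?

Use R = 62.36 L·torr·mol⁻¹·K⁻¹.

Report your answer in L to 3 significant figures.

n(C4H10) = PV/RT = (14400 × 20.1) / (62.36 × 750) = 6.189 mol
n(O2) = PV/RT = (457 × 9540) / (62.36 × 896.15) = 78.01 mol
For 6.189 mol C4H10, stoichiometry requires (13/2) × 6.189 = 40.23 mol O2; 78.01 mol is available, so C4H10 is limiting.
n(O2) consumed = (13/2) × 6.189 = 40.23 mol; remaining = 78.01 − 40.23 = 37.78 mol
V(O2) = nRT/P = 37.78 × 62.36 × 920.15 / 3750 = 578.1 L

578 L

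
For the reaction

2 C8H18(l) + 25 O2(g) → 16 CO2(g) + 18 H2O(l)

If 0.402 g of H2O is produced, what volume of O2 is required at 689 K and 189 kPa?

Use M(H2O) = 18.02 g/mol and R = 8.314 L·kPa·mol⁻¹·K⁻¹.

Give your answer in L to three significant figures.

0.939 L

n(H2O) = 0.4020 / 18.02 = 0.02231 mol
n(O2) = (25/18) × 0.02231 = 0.03099 mol
V = nRT/P = 0.03099 × 8.314 × 689 / 189 = 0.9393 L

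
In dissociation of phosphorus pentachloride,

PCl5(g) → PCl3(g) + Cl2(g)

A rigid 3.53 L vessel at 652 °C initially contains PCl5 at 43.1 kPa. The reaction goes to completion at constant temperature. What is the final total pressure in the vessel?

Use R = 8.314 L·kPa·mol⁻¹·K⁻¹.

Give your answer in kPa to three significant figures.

Since T and V are fixed, P_final/P_initial = n_final/n_initial = 2/1.
P_final = (2/1) × 43.1 = 86.20 kPa

86.2 kPa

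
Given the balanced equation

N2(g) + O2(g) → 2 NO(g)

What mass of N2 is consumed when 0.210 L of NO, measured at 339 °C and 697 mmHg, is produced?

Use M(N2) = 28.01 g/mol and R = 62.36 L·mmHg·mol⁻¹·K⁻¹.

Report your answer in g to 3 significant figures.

0.0537 g

n(NO) = PV/RT = (697 × 0.210) / (62.36 × 612.15) = 0.003834 mol
n(N2) = (1/2) × 0.003834 = 0.001917 mol
m(N2) = 0.001917 × 28.01 = 0.05370 g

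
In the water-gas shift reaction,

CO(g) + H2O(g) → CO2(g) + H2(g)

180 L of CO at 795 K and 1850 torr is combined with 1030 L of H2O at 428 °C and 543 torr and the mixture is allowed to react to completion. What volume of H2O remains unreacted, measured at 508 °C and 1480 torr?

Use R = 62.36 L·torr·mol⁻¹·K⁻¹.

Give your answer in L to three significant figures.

200 L

n(CO) = PV/RT = (1850 × 180) / (62.36 × 795) = 6.717 mol
n(H2O) = PV/RT = (543 × 1030) / (62.36 × 701.15) = 12.79 mol
For 6.717 mol CO, stoichiometry requires (1/1) × 6.717 = 6.717 mol H2O; 12.79 mol is available, so CO is limiting.
n(H2O) consumed = (1/1) × 6.717 = 6.717 mol; remaining = 12.79 − 6.717 = 6.073 mol
V(H2O) = nRT/P = 6.073 × 62.36 × 781.15 / 1480 = 199.9 L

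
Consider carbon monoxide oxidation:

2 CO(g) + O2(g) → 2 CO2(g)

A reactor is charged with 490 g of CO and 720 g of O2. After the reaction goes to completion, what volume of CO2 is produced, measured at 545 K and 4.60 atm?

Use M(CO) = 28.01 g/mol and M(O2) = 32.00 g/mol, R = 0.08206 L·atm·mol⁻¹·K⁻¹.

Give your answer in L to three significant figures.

170 L

n(CO) = 490 / 28.01 = 17.49 mol
n(O2) = 720 / 32.00 = 22.50 mol
For 17.49 mol CO, stoichiometry requires (1/2) × 17.49 = 8.745 mol O2; 22.50 mol is available, so CO is limiting.
n(CO2) = (2/2) × 17.49 = 17.49 mol
V(CO2) = nRT/P = 17.49 × 0.08206 × 545 / 4.60 = 170.0 L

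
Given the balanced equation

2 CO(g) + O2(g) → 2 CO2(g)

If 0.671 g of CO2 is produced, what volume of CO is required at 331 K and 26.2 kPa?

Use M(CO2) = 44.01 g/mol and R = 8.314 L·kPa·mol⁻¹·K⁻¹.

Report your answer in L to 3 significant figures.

n(CO2) = 0.6710 / 44.01 = 0.01525 mol
n(CO) = (2/2) × 0.01525 = 0.01525 mol
V = nRT/P = 0.01525 × 8.314 × 331 / 26.2 = 1.602 L

1.60 L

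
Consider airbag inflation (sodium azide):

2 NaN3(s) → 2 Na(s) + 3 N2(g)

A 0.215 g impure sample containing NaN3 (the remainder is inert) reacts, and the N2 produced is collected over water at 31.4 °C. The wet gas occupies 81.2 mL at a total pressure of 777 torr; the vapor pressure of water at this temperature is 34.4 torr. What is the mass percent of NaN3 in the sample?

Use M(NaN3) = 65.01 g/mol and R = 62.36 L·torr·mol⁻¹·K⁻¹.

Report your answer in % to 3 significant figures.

P(N2) = 777 − 34.4 = 742.6 torr
n(N2) = PV/RT = (742.6 × 0.08120) / (62.36 × 304.55) = 0.003175 mol
n(NaN3) = (2/3) × 0.003175 = 0.002117 mol
m(NaN3) = 0.002117 × 65.01 = 0.1376 g
%NaN3 = 0.1376 / 0.215 × 100 = 64.00%

64.0 %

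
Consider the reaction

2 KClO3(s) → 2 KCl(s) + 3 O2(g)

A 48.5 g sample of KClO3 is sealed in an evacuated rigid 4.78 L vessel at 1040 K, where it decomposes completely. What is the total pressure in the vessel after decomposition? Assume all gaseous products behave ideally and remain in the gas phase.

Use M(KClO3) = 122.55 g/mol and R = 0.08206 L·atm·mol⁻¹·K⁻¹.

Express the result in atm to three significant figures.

n(KClO3) = 48.5 / 122.55 = 0.3958 mol
n(gas produced) = (3/2) × 0.3958 = 0.5937 mol
P = nRT/V = 0.5937 × 0.08206 × 1040 / 4.78 = 10.60 atm

10.6 atm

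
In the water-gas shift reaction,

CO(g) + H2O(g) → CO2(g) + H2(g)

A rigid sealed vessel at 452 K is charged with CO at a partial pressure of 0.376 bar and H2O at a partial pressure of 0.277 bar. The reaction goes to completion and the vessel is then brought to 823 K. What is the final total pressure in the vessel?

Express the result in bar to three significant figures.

Because the vessel is rigid and T is held at 452 K, work the stoichiometry in partial pressures (P_i = n_iRT/V).
P(H2O) required for 0.376 bar of CO = (1/1) × 0.376 = 0.3760 bar; available 0.277 bar, so H2O is limiting.
P(CO) remaining = 0.376 − (1/1) × 0.277 = 0.09900 bar
P(gaseous products) = (1+1)/1 × 0.277 = 0.5540 bar
P_total at 452 K = 0.09900 + 0.5540 = 0.6530 bar
Scaling to 823 K: P = 0.6530 × 823/452 = 1.189 bar

1.19 bar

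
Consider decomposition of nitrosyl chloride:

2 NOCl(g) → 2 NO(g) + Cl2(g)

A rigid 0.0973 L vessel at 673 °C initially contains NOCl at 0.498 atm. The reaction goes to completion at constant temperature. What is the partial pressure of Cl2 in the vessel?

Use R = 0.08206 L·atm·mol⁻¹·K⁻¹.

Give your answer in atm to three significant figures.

n(NOCl)₀ = PV/RT = (0.498 × 0.0973) / (0.08206 × 946.15) = 0.0006241 mol
n(Cl2) = (1/2) × 0.0006241 = 0.0003121 mol
P(Cl2) = nRT/V = 0.0003121 × 0.08206 × 946.15 / 0.0973 = 0.2490 atm

0.249 atm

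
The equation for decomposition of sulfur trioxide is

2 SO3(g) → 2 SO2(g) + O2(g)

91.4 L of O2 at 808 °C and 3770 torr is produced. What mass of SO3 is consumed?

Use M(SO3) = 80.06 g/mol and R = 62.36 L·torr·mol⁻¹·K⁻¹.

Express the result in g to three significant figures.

n(O2) = PV/RT = (3770 × 91.4) / (62.36 × 1081.15) = 5.111 mol
n(SO3) = (2/1) × 5.111 = 10.22 mol
m(SO3) = 10.22 × 80.06 = 818.2 g

818 g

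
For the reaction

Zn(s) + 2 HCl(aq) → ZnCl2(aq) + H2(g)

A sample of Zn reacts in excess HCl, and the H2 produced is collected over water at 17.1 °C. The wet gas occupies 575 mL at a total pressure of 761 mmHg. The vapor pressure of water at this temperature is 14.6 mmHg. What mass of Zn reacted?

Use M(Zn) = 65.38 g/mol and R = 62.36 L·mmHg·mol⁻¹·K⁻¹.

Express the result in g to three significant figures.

P(H2) = 761 − 14.6 = 746.4 mmHg
n(H2) = PV/RT = (746.4 × 0.5750) / (62.36 × 290.25) = 0.02371 mol
n(Zn) = (1/1) × 0.02371 = 0.02371 mol
m(Zn) = 0.02371 × 65.38 = 1.550 g

1.55 g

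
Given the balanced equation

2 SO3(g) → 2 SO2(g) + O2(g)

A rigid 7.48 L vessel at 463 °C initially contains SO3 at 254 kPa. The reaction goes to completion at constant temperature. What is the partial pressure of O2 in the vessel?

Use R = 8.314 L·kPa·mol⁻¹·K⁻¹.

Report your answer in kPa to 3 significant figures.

127 kPa

n(SO3)₀ = PV/RT = (254 × 7.48) / (8.314 × 736.15) = 0.3104 mol
n(O2) = (1/2) × 0.3104 = 0.1552 mol
P(O2) = nRT/V = 0.1552 × 8.314 × 736.15 / 7.48 = 127.0 kPa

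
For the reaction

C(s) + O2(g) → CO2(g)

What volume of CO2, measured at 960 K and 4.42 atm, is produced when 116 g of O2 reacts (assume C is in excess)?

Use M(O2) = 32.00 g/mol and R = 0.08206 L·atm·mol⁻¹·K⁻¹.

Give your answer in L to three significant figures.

64.6 L

n(O2) = 116.0 / 32.00 = 3.625 mol
n(CO2) = (1/1) × 3.625 = 3.625 mol
V = nRT/P = 3.625 × 0.08206 × 960 / 4.42 = 64.61 L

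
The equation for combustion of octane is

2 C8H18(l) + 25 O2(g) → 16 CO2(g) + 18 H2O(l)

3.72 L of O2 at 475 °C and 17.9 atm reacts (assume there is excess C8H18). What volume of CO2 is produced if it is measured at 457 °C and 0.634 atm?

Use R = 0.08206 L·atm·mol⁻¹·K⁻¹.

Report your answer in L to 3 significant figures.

65.6 L

n(O2) = PV/RT = (17.9 × 3.72) / (0.08206 × 748.15) = 1.085 mol
n(CO2) = (16/25) × 1.085 = 0.6944 mol
V = nRT/P = 0.6944 × 0.08206 × 730.15 / 0.634 = 65.62 L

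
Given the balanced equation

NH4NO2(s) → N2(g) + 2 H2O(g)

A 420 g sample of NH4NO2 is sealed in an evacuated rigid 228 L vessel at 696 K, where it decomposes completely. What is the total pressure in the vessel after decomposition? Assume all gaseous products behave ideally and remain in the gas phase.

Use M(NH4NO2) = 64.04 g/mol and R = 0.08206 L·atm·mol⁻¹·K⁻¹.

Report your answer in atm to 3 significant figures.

4.93 atm

n(NH4NO2) = 420 / 64.04 = 6.558 mol
n(gas produced) = (3/1) × 6.558 = 19.67 mol
P = nRT/V = 19.67 × 0.08206 × 696 / 228 = 4.927 atm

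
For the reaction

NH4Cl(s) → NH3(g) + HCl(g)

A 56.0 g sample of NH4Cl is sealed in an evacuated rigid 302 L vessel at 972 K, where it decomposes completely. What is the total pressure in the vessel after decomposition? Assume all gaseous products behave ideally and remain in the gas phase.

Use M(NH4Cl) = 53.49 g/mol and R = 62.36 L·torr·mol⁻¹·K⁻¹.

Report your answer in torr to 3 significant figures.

420 torr

n(NH4Cl) = 56.0 / 53.49 = 1.047 mol
n(gas produced) = (2/1) × 1.047 = 2.094 mol
P = nRT/V = 2.094 × 62.36 × 972 / 302 = 420.3 torr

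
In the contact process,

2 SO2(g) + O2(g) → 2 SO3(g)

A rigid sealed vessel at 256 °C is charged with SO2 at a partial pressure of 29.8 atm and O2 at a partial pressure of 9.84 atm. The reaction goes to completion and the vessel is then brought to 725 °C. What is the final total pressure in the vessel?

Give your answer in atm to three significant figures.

56.2 atm

With V and T fixed, P_i ∝ n_i, so the mole ratios apply directly to partial pressures at 256 °C.
P(O2) required for 29.8 atm of SO2 = (1/2) × 29.8 = 14.90 atm; available 9.84 atm, so O2 is limiting.
P(SO2) remaining = 29.8 − (2/1) × 9.84 = 10.12 atm
P(gaseous products) = (2)/1 × 9.84 = 19.68 atm
P_total at 256 °C = 10.12 + 19.68 = 29.80 atm
Scaling to 725 °C: P = 29.80 × 998.15/529.15 = 56.21 atm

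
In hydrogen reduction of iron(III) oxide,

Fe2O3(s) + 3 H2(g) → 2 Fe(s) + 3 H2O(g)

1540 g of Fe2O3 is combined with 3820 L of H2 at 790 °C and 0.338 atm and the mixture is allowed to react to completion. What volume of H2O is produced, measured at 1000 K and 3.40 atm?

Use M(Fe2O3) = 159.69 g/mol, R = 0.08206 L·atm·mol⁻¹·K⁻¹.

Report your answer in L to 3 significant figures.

357 L

n(Fe2O3) = 1540 / 159.69 = 9.644 mol
n(H2) = PV/RT = (0.338 × 3820) / (0.08206 × 1063.15) = 14.80 mol
For 9.644 mol Fe2O3, stoichiometry requires (3/1) × 9.644 = 28.93 mol H2; 14.80 mol is available, so H2 is limiting.
n(H2O) = (3/3) × 14.80 = 14.80 mol
V(H2O) = nRT/P = 14.80 × 0.08206 × 1000 / 3.40 = 357.2 L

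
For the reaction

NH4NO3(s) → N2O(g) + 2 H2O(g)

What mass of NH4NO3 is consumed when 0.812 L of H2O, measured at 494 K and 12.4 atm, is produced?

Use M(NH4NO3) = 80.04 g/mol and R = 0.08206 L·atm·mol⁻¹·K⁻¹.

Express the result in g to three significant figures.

n(H2O) = PV/RT = (12.4 × 0.812) / (0.08206 × 494) = 0.2484 mol
n(NH4NO3) = (1/2) × 0.2484 = 0.1242 mol
m(NH4NO3) = 0.1242 × 80.04 = 9.941 g

9.94 g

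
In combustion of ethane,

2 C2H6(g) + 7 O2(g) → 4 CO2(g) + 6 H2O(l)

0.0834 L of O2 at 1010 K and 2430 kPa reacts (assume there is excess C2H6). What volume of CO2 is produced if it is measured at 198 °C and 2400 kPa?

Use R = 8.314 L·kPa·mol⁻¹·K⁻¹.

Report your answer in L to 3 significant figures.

0.0225 L

n(O2) = PV/RT = (2430 × 0.0834) / (8.314 × 1010) = 0.02413 mol
n(CO2) = (4/7) × 0.02413 = 0.01379 mol
V = nRT/P = 0.01379 × 8.314 × 471.15 / 2400 = 0.02251 L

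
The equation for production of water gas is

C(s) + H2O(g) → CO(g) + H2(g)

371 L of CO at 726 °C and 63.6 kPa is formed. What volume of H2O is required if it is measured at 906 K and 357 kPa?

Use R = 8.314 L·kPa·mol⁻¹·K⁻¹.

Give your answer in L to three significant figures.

59.9 L

n(CO) = PV/RT = (63.6 × 371) / (8.314 × 999.15) = 2.840 mol
n(H2O) = (1/1) × 2.840 = 2.840 mol
V = nRT/P = 2.840 × 8.314 × 906 / 357 = 59.92 L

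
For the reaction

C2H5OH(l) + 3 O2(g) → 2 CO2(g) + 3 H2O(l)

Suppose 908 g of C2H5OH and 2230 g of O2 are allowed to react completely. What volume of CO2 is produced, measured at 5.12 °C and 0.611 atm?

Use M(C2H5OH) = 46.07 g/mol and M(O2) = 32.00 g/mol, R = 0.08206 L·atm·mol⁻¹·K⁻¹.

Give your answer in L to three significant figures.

n(C2H5OH) = 908 / 46.07 = 19.71 mol
n(O2) = 2230 / 32.00 = 69.69 mol
For 19.71 mol C2H5OH, stoichiometry requires (3/1) × 19.71 = 59.13 mol O2; 69.69 mol is available, so C2H5OH is limiting.
n(CO2) = (2/1) × 19.71 = 39.42 mol
V(CO2) = nRT/P = 39.42 × 0.08206 × 278.27 / 0.611 = 1473 L

1470 L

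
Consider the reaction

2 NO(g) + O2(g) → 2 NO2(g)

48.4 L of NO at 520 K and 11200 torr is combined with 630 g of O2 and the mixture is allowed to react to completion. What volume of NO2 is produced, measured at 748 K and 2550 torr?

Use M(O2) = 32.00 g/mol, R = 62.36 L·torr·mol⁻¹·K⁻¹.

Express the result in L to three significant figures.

n(NO) = PV/RT = (11200 × 48.4) / (62.36 × 520) = 16.72 mol
n(O2) = 630 / 32.00 = 19.69 mol
For 16.72 mol NO, stoichiometry requires (1/2) × 16.72 = 8.360 mol O2; 19.69 mol is available, so NO is limiting.
n(NO2) = (2/2) × 16.72 = 16.72 mol
V(NO2) = nRT/P = 16.72 × 62.36 × 748 / 2550 = 305.8 L

306 L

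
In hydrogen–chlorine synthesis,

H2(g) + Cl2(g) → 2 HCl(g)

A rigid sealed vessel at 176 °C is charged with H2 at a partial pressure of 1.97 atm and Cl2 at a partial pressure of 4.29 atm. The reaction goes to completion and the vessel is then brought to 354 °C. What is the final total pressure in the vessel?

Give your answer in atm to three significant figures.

At constant V, partial pressures at 176 °C are proportional to moles, so apply stoichiometry directly to pressures.
P(Cl2) required for 1.97 atm of H2 = (1/1) × 1.97 = 1.970 atm; available 4.29 atm, so H2 is limiting.
P(Cl2) remaining = 4.29 − (1/1) × 1.97 = 2.320 atm
P(gaseous products) = (2)/1 × 1.97 = 3.940 atm
P_total at 176 °C = 2.320 + 3.940 = 6.260 atm
Scaling to 354 °C: P = 6.260 × 627.15/449.15 = 8.741 atm

8.74 atm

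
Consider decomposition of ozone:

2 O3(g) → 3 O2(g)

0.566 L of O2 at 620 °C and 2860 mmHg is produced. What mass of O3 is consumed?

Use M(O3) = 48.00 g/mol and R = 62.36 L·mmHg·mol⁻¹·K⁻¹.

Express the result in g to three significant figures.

n(O2) = PV/RT = (2860 × 0.566) / (62.36 × 893.15) = 0.02906 mol
n(O3) = (2/3) × 0.02906 = 0.01937 mol
m(O3) = 0.01937 × 48.00 = 0.9298 g

0.930 g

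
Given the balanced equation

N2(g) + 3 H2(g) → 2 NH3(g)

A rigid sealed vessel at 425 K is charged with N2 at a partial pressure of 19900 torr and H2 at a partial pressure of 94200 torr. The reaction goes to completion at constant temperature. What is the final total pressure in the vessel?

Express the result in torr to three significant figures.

With V and T fixed, P_i ∝ n_i, so the mole ratios apply directly to partial pressures at 425 K.
P(H2) required for 19900 torr of N2 = (3/1) × 19900 = 59700 torr; available 94200 torr, so N2 is limiting.
P(H2) remaining = 94200 − (3/1) × 19900 = 34500 torr
P(gaseous products) = (2)/1 × 19900 = 39800 torr
P_total at 425 K = 34500 + 39800 = 74300 torr

74300 torr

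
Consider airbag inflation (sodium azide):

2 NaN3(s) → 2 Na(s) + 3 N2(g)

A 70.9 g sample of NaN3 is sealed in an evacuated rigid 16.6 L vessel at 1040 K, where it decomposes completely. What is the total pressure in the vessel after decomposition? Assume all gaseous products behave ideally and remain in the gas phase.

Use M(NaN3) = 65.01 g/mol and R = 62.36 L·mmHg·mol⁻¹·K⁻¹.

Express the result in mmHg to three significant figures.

n(NaN3) = 70.9 / 65.01 = 1.091 mol
n(gas produced) = (3/2) × 1.091 = 1.636 mol
P = nRT/V = 1.636 × 62.36 × 1040 / 16.6 = 6392 mmHg

6390 mmHg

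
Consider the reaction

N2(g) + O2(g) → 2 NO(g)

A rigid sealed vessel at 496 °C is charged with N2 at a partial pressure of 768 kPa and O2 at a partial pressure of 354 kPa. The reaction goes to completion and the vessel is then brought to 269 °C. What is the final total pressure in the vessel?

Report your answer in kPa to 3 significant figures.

791 kPa

With V and T fixed, P_i ∝ n_i, so the mole ratios apply directly to partial pressures at 496 °C.
P(O2) required for 768 kPa of N2 = (1/1) × 768 = 768.0 kPa; available 354 kPa, so O2 is limiting.
P(N2) remaining = 768 − (1/1) × 354 = 414.0 kPa
P(gaseous products) = (2)/1 × 354 = 708.0 kPa
P_total at 496 °C = 414.0 + 708.0 = 1122 kPa
Scaling to 269 °C: P = 1122 × 542.15/769.15 = 790.9 kPa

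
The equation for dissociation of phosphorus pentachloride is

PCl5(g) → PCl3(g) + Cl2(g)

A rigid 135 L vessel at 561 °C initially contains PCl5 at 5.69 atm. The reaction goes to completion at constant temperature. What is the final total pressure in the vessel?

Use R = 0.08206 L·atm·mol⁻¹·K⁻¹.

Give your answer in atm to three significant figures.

11.4 atm

At constant T and V, P ∝ n(gas): 1 mol gas → 2 mol gas.
P_final = (2/1) × 5.69 = 11.38 atm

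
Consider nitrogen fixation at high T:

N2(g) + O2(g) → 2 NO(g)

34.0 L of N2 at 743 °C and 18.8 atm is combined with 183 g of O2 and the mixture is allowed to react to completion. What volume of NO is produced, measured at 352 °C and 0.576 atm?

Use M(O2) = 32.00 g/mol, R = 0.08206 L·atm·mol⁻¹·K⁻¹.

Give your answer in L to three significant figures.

1020 L

n(N2) = PV/RT = (18.8 × 34.0) / (0.08206 × 1016.15) = 7.666 mol
n(O2) = 183 / 32.00 = 5.719 mol
For 7.666 mol N2, stoichiometry requires (1/1) × 7.666 = 7.666 mol O2; 5.719 mol is available, so O2 is limiting.
n(NO) = (2/1) × 5.719 = 11.44 mol
V(NO) = nRT/P = 11.44 × 0.08206 × 625.15 / 0.576 = 1019 L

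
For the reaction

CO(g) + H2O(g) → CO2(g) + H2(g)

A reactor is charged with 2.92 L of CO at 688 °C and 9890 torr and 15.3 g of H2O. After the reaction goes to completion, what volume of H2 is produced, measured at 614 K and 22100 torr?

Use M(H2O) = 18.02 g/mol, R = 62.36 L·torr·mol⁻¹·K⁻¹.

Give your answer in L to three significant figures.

n(CO) = PV/RT = (9890 × 2.92) / (62.36 × 961.15) = 0.4818 mol
n(H2O) = 15.3 / 18.02 = 0.8491 mol
For 0.4818 mol CO, stoichiometry requires (1/1) × 0.4818 = 0.4818 mol H2O; 0.8491 mol is available, so CO is limiting.
n(H2) = (1/1) × 0.4818 = 0.4818 mol
V(H2) = nRT/P = 0.4818 × 62.36 × 614 / 22100 = 0.8347 L

0.835 L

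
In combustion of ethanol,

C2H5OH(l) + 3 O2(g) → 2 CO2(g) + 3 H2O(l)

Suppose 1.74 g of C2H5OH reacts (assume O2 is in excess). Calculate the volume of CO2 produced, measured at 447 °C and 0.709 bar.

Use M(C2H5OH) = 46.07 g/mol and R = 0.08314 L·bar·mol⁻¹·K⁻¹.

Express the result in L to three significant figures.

n(C2H5OH) = 1.740 / 46.07 = 0.03777 mol
n(CO2) = (2/1) × 0.03777 = 0.07554 mol
V = nRT/P = 0.07554 × 0.08314 × 720.15 / 0.709 = 6.379 L

6.38 L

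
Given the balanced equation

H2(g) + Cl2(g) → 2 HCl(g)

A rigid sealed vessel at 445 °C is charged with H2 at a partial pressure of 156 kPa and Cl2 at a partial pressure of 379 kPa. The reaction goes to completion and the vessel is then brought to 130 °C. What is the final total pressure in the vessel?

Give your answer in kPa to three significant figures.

300 kPa

With V and T fixed, P_i ∝ n_i, so the mole ratios apply directly to partial pressures at 445 °C.
P(Cl2) required for 156 kPa of H2 = (1/1) × 156 = 156.0 kPa; available 379 kPa, so H2 is limiting.
P(Cl2) remaining = 379 − (1/1) × 156 = 223.0 kPa
P(gaseous products) = (2)/1 × 156 = 312.0 kPa
P_total at 445 °C = 223.0 + 312.0 = 535.0 kPa
Scaling to 130 °C: P = 535.0 × 403.15/718.15 = 300.3 kPa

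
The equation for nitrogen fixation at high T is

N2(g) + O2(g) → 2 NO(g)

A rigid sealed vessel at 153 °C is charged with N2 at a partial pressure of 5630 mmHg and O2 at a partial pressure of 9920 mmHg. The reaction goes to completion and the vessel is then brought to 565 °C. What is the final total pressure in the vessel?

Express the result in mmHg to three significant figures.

30600 mmHg

Because the vessel is rigid and T is held at 153 °C, work the stoichiometry in partial pressures (P_i = n_iRT/V).
P(O2) required for 5630 mmHg of N2 = (1/1) × 5630 = 5630 mmHg; available 9920 mmHg, so N2 is limiting.
P(O2) remaining = 9920 − (1/1) × 5630 = 4290 mmHg
P(gaseous products) = (2)/1 × 5630 = 11260 mmHg
P_total at 153 °C = 4290 + 11260 = 15550 mmHg
Scaling to 565 °C: P = 15550 × 838.15/426.15 = 30580 mmHg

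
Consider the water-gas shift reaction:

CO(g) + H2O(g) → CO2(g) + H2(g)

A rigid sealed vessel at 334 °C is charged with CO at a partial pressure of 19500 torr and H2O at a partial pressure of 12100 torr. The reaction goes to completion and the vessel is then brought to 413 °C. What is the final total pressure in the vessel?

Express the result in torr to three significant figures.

35700 torr

Because the vessel is rigid and T is held at 334 °C, work the stoichiometry in partial pressures (P_i = n_iRT/V).
P(H2O) required for 19500 torr of CO = (1/1) × 19500 = 19500 torr; available 12100 torr, so H2O is limiting.
P(CO) remaining = 19500 − (1/1) × 12100 = 7400 torr
P(gaseous products) = (1+1)/1 × 12100 = 24200 torr
P_total at 334 °C = 7400 + 24200 = 31600 torr
Scaling to 413 °C: P = 31600 × 686.15/607.15 = 35710 torr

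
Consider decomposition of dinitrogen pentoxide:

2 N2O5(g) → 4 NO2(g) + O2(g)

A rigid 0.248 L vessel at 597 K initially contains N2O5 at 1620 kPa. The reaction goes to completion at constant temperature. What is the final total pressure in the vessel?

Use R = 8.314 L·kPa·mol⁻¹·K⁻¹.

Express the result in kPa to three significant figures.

4050 kPa

Rigid vessel, constant T ⇒ P scales with total gas moles (2 → 5).
P_final = (5/2) × 1620 = 4050 kPa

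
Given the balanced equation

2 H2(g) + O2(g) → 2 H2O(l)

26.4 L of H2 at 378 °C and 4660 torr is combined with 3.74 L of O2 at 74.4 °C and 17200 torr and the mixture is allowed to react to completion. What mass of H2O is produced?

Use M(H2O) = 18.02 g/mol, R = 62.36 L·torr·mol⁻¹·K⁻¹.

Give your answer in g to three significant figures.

54.6 g

n(H2) = PV/RT = (4660 × 26.4) / (62.36 × 651.15) = 3.030 mol
n(O2) = PV/RT = (17200 × 3.74) / (62.36 × 347.55) = 2.968 mol
For 3.030 mol H2, stoichiometry requires (1/2) × 3.030 = 1.515 mol O2; 2.968 mol is available, so H2 is limiting.
n(H2O) = (2/2) × 3.030 = 3.030 mol
m(H2O) = 3.030 × 18.02 = 54.60 g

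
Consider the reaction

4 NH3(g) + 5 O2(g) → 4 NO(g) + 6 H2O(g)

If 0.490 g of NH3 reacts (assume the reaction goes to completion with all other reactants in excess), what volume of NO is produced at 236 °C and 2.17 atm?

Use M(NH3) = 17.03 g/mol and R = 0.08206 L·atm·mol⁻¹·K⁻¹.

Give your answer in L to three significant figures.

0.554 L

n(NH3) = 0.4900 / 17.03 = 0.02877 mol
n(NO) = (4/4) × 0.02877 = 0.02877 mol
V = nRT/P = 0.02877 × 0.08206 × 509.15 / 2.17 = 0.5539 L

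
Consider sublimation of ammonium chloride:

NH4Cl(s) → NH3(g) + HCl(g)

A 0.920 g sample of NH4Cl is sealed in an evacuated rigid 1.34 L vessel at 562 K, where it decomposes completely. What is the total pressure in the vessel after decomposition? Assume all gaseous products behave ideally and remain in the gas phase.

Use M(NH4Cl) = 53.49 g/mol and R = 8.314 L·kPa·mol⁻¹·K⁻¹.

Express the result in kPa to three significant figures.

n(NH4Cl) = 0.920 / 53.49 = 0.01720 mol
n(gas produced) = (2/1) × 0.01720 = 0.03440 mol
P = nRT/V = 0.03440 × 8.314 × 562 / 1.34 = 119.9 kPa

120 kPa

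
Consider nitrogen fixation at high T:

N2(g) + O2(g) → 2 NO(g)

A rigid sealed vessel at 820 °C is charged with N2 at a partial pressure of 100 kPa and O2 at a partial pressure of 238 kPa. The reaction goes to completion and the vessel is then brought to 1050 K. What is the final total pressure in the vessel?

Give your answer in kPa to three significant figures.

325 kPa

Because the vessel is rigid and T is held at 820 °C, work the stoichiometry in partial pressures (P_i = n_iRT/V).
P(O2) required for 100 kPa of N2 = (1/1) × 100 = 100.0 kPa; available 238 kPa, so N2 is limiting.
P(O2) remaining = 238 − (1/1) × 100 = 138.0 kPa
P(gaseous products) = (2)/1 × 100 = 200.0 kPa
P_total at 820 °C = 138.0 + 200.0 = 338.0 kPa
Scaling to 1050 K: P = 338.0 × 1050/1093.15 = 324.7 kPa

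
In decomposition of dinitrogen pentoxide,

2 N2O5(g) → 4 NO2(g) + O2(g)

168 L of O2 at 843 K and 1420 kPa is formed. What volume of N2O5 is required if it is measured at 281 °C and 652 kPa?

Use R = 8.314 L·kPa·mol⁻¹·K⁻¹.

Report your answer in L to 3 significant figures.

481 L

n(O2) = PV/RT = (1420 × 168) / (8.314 × 843) = 34.04 mol
n(N2O5) = (2/1) × 34.04 = 68.08 mol
V = nRT/P = 68.08 × 8.314 × 554.15 / 652 = 481.1 L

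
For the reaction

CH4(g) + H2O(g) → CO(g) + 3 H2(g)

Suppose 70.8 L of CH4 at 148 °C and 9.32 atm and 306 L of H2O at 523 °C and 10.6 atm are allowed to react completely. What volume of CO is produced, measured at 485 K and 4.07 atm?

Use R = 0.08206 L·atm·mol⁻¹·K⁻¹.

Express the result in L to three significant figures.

187 L

n(CH4) = PV/RT = (9.32 × 70.8) / (0.08206 × 421.15) = 19.09 mol
n(H2O) = PV/RT = (10.6 × 306) / (0.08206 × 796.15) = 49.65 mol
For 19.09 mol CH4, stoichiometry requires (1/1) × 19.09 = 19.09 mol H2O; 49.65 mol is available, so CH4 is limiting.
n(CO) = (1/1) × 19.09 = 19.09 mol
V(CO) = nRT/P = 19.09 × 0.08206 × 485 / 4.07 = 186.7 L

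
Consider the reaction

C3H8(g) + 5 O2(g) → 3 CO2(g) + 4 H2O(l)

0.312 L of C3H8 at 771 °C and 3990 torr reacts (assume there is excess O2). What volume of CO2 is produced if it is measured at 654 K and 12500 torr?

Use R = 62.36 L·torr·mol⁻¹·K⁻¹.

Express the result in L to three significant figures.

0.187 L

n(C3H8) = PV/RT = (3990 × 0.312) / (62.36 × 1044.15) = 0.01912 mol
n(CO2) = (3/1) × 0.01912 = 0.05736 mol
V = nRT/P = 0.05736 × 62.36 × 654 / 12500 = 0.1871 L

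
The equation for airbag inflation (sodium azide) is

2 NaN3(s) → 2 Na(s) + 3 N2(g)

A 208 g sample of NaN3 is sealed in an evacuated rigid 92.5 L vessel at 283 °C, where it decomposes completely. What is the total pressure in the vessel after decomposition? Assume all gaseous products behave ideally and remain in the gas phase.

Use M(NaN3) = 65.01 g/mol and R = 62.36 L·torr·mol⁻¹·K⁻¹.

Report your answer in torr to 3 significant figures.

1800 torr

n(NaN3) = 208 / 65.01 = 3.200 mol
n(gas produced) = (3/2) × 3.200 = 4.800 mol
P = nRT/V = 4.800 × 62.36 × 556.15 / 92.5 = 1800 torr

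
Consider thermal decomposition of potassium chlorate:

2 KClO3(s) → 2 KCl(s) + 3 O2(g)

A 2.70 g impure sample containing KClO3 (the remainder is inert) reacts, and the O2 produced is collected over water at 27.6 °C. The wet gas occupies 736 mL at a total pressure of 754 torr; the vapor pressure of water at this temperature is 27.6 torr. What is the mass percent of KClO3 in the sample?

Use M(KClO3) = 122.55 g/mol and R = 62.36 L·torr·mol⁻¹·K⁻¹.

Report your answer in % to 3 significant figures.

P(O2) = 754 − 27.6 = 726.4 torr
n(O2) = PV/RT = (726.4 × 0.7360) / (62.36 × 300.75) = 0.02851 mol
n(KClO3) = (2/3) × 0.02851 = 0.01901 mol
m(KClO3) = 0.01901 × 122.55 = 2.330 g
%KClO3 = 2.330 / 2.70 × 100 = 86.30%

86.3 %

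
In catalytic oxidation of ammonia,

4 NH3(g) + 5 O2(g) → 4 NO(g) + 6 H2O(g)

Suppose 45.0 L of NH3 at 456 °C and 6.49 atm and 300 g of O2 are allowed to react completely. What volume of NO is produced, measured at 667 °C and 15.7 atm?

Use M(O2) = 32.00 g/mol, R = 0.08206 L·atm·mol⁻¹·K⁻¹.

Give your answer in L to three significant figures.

24.0 L

n(NH3) = PV/RT = (6.49 × 45.0) / (0.08206 × 729.15) = 4.881 mol
n(O2) = 300 / 32.00 = 9.375 mol
For 4.881 mol NH3, stoichiometry requires (5/4) × 4.881 = 6.101 mol O2; 9.375 mol is available, so NH3 is limiting.
n(NO) = (4/4) × 4.881 = 4.881 mol
V(NO) = nRT/P = 4.881 × 0.08206 × 940.15 / 15.7 = 23.98 L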